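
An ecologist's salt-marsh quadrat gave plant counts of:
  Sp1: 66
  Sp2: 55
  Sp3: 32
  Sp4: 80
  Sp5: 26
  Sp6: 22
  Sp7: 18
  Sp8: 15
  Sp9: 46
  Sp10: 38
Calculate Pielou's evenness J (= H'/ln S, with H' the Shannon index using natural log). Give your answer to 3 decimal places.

Total N = 66+55+32+80+26+22+18+15+46+38 = 398, so the proportions are 0.16583, 0.13819, 0.0804, 0.20101, 0.06533, 0.05528, 0.04523, 0.03769, 0.11558, 0.09548 (working shown to 5 dp, full precision carried).
H' = −Σ pᵢ ln pᵢ = −((-0.29796) + (-0.27350) + (-0.20267) + (-0.32250) + (-0.17823) + (-0.16005) + (-0.14002) + (-0.12356) + (-0.24940) + (-0.22426)) = 2.17215.
With S = 10 species, ln S = 2.30259, so J = 2.17215/2.30259 = 0.94335, i.e. 0.943 to 3 decimal places.

0.943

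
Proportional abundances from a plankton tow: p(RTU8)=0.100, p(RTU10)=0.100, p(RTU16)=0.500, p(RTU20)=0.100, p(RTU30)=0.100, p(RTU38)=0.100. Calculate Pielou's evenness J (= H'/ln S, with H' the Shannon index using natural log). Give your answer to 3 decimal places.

0.836

H' = −Σ pᵢ ln pᵢ = −((-0.23026) + (-0.23026) + (-0.34657) + (-0.23026) + (-0.23026) + (-0.23026)) = 1.49787 (working shown to 5 dp, full precision carried).
With S = 6 species, ln S = 1.79176, so J = 1.49787/1.79176 = 0.83598, i.e. 0.836 to 3 decimal places.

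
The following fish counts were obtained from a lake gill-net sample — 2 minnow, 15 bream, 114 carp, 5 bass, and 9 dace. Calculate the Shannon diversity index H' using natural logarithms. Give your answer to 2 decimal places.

Total N = 2+15+114+5+9 = 145, so the proportions are 0.0138, 0.1034, 0.7862, 0.0345, 0.0621 (working shown to 4 dp, full precision carried).
Each pᵢ ln pᵢ term: 0.0138×(-4.2836)=-0.0591, 0.1034×(-2.2687)=-0.2347, 0.7862×(-0.2405)=-0.1891, 0.0345×(-3.3673)=-0.1161, 0.0621×(-2.7795)=-0.1725.
Sum = -0.7715, so H' = 0.77.

0.77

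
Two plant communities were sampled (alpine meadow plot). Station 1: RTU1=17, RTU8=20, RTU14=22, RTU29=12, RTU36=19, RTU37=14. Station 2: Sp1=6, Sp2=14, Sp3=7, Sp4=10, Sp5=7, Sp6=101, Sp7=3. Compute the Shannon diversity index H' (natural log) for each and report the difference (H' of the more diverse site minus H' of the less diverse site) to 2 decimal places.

0.61

Station 1: N=104, proportions 0.1635, 0.1923, 0.2115, 0.1154, 0.1827, 0.1346, giving H' = 1.7714 (working shown to 4 dp, full precision carried).
Station 2: N=148, proportions 0.0405, 0.0946, 0.0473, 0.0676, 0.0473, 0.6824, 0.0203, giving H' = 1.1635.
Difference = |1.7714 − 1.1635| = 0.6079, i.e. 0.61 to 2 decimal places.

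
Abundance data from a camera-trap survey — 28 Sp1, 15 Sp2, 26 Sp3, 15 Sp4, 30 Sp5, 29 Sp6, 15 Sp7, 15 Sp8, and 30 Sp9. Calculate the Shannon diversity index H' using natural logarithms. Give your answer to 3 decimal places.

Total N = 28+15+26+15+30+29+15+15+30 = 203, so the proportions are 0.13793, 0.07389, 0.12808, 0.07389, 0.14778, 0.14286, 0.07389, 0.07389, 0.14778 (working shown to 5 dp, full precision carried).
Each pᵢ ln pᵢ term: 0.13793×(-1.98100)=-0.27324, 0.07389×(-2.60516)=-0.19250, 0.12808×(-2.05511)=-0.26322, 0.07389×(-2.60516)=-0.19250, 0.14778×(-1.91201)=-0.28256, 0.14286×(-1.94591)=-0.27799, 0.07389×(-2.60516)=-0.19250, 0.07389×(-2.60516)=-0.19250, 0.14778×(-1.91201)=-0.28256.
Sum = -2.14957, so H' = 2.150.

2.150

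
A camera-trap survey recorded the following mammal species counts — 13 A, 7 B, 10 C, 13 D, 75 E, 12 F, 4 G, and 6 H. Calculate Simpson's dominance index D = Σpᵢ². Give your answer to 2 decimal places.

Total N = 13+7+10+13+75+12+4+6 = 140, so the proportions are 0.0929, 0.05, 0.0714, 0.0929, 0.5357, 0.0857, 0.0286, 0.0429 (working shown to 4 dp, full precision carried).
D = 0.0929² + 0.05² + 0.0714² + 0.0929² + 0.5357² + 0.0857² + 0.0286² + 0.0429² = 0.0086 + 0.0025 + 0.0051 + 0.0086 + 0.2870 + 0.0073 + 0.0008 + 0.0018 = 0.3218.
To 2 decimal places, D = 0.32.

0.32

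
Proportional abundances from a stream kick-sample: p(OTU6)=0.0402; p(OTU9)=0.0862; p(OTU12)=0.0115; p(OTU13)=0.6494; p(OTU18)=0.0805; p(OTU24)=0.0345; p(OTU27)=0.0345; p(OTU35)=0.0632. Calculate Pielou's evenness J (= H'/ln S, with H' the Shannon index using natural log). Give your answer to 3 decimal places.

0.616

H' = −Σ pᵢ ln pᵢ = −((-0.12920) + (-0.21128) + (-0.05135) + (-0.28035) + (-0.20282) + (-0.11615) + (-0.11615) + (-0.17452)) = 1.28184 (working shown to 5 dp, full precision carried).
With S = 8 species, ln S = 2.07944, so J = 1.28184/2.07944 = 0.61643, i.e. 0.616 to 3 decimal places.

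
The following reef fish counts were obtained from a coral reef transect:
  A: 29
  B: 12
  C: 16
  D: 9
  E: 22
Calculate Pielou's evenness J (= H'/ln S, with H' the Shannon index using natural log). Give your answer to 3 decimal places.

Total N = 29+12+16+9+22 = 88, so the proportions are 0.32955, 0.13636, 0.18182, 0.10227, 0.25 (working shown to 5 dp, full precision carried).
H' = −Σ pᵢ ln pᵢ = −((-0.36581) + (-0.27170) + (-0.30995) + (-0.23319) + (-0.34657)) = 1.52723.
With S = 5 species, ln S = 1.60944, so J = 1.52723/1.60944 = 0.94892, i.e. 0.949 to 3 decimal places.

0.949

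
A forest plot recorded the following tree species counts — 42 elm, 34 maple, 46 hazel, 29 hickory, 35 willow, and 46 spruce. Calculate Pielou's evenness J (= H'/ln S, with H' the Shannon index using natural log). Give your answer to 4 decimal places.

0.9922

Total N = 42+34+46+29+35+46 = 232, so the proportions are 0.181034, 0.146552, 0.198276, 0.125, 0.150862, 0.198276 (working shown to 6 dp, full precision carried).
H' = −Σ pᵢ ln pᵢ = −((-0.309400) + (-0.281435) + (-0.320829) + (-0.259930) + (-0.285339) + (-0.320829)) = 1.777763.
With S = 6 species, ln S = 1.791759, so J = 1.777763/1.791759 = 0.992188, i.e. 0.9922 to 4 decimal places.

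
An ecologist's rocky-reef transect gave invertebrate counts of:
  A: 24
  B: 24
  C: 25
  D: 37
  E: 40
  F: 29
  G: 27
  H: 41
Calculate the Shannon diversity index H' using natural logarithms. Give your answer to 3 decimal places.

Total N = 24+24+25+37+40+29+27+41 = 247, so the proportions are 0.09717, 0.09717, 0.10121, 0.1498, 0.16194, 0.11741, 0.10931, 0.16599 (working shown to 5 dp, full precision carried).
Each pᵢ ln pᵢ term: 0.09717×(-2.33133)=-0.22653, 0.09717×(-2.33133)=-0.22653, 0.10121×(-2.29051)=-0.23183, 0.1498×(-1.89847)=-0.28439, 0.16194×(-1.82051)=-0.29482, 0.11741×(-2.14209)=-0.25150, 0.10931×(-2.21355)=-0.24197, 0.16599×(-1.79582)=-0.29809.
Sum = -2.05565, so H' = 2.056.

2.056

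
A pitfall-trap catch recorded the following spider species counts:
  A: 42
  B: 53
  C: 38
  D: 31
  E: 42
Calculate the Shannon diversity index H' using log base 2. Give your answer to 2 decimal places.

Total N = 42+53+38+31+42 = 206, so the proportions are 0.2039, 0.2573, 0.1845, 0.1505, 0.2039 (working shown to 4 dp, full precision carried).
Each pᵢ log₂ pᵢ term: 0.2039×(-2.2942)=-0.4677, 0.2573×(-1.9586)=-0.5039, 0.1845×(-2.4386)=-0.4498, 0.1505×(-2.7323)=-0.4112, 0.2039×(-2.2942)=-0.4677.
Sum = -2.3004, so H' = 2.30.

2.30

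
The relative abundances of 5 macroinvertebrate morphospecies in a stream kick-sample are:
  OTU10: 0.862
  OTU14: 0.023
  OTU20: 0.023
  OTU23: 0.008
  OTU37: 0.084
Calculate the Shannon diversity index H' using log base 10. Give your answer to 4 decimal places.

0.2381

Each pᵢ log₁₀ pᵢ term (working shown to 6 dp, full precision carried): 0.862×(-0.064493)=-0.055593, 0.023×(-1.638272)=-0.037680, 0.023×(-1.638272)=-0.037680, 0.008×(-2.096910)=-0.016775, 0.084×(-1.075721)=-0.090361.
Sum = -0.238089, so H' = 0.2381.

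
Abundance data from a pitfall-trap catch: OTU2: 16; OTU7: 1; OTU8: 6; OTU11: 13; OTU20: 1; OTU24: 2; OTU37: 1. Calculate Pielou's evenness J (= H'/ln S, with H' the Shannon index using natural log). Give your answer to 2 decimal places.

0.74

Total N = 16+1+6+13+1+2+1 = 40, so the proportions are 0.4, 0.025, 0.15, 0.325, 0.025, 0.05, 0.025 (working shown to 4 dp, full precision carried).
H' = −Σ pᵢ ln pᵢ = −((-0.3665) + (-0.0922) + (-0.2846) + (-0.3653) + (-0.0922) + (-0.1498) + (-0.0922)) = 1.4428.
With S = 7 species, ln S = 1.9459, so J = 1.4428/1.9459 = 0.7415, i.e. 0.74 to 2 decimal places.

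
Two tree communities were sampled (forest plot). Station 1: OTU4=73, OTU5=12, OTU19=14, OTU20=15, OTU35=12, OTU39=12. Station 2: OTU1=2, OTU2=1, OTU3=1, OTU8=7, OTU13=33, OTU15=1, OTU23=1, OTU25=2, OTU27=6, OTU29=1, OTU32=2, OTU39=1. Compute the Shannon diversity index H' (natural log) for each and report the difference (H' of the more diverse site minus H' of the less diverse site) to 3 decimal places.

0.132

Station 1: N=138, proportions 0.52899, 0.08696, 0.10145, 0.1087, 0.08696, 0.08696, giving H' = 1.44734 (working shown to 5 dp, full precision carried).
Station 2: N=58, proportions 0.03448, 0.01724, 0.01724, 0.12069, 0.56897, 0.01724, 0.01724, 0.03448, 0.10345, 0.01724, 0.03448, 0.01724, giving H' = 1.57914.
Difference = |1.44734 − 1.57914| = 0.13180, i.e. 0.132 to 3 decimal places.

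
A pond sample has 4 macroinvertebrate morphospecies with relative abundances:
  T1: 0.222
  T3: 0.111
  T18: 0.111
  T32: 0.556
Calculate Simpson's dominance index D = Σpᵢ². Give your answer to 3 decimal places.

0.383

D = 0.222² + 0.111² + 0.111² + 0.556² = 0.04928 + 0.01232 + 0.01232 + 0.30914 = 0.38306 (working shown to 5 dp, full precision carried).
To 3 decimal places, D = 0.383.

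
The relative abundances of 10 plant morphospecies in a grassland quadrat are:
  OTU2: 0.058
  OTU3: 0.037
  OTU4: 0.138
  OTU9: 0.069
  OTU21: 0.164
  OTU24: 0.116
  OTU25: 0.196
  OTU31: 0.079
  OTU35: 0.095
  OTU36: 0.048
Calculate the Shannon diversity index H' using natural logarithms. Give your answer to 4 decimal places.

2.1806

Each pᵢ ln pᵢ term (working shown to 6 dp, full precision carried): 0.058×(-2.847312)=-0.165144, 0.037×(-3.296837)=-0.121983, 0.138×(-1.980502)=-0.273309, 0.069×(-2.673649)=-0.184482, 0.164×(-1.807889)=-0.296494, 0.116×(-2.154165)=-0.249883, 0.196×(-1.629641)=-0.319410, 0.079×(-2.538307)=-0.200526, 0.095×(-2.353878)=-0.223618, 0.048×(-3.036554)=-0.145755.
Sum = -2.180604, so H' = 2.1806.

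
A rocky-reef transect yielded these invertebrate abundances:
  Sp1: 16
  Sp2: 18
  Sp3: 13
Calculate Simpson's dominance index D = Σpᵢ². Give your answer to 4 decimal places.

0.3391

Total N = 16+18+13 = 47, so the proportions are 0.340426, 0.382979, 0.276596 (working shown to 6 dp, full precision carried).
D = 0.340426² + 0.382979² + 0.276596² = 0.115890 + 0.146673 + 0.076505 = 0.339067.
To 4 decimal places, D = 0.3391.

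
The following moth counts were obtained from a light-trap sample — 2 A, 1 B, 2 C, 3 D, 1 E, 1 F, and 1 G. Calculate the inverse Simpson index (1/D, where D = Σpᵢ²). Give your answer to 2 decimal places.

Total N = 2+1+2+3+1+1+1 = 11, so the proportions are 0.181818, 0.090909, 0.181818, 0.272727, 0.090909, 0.090909, 0.090909 (working shown to 6 dp, full precision carried).
D = 0.181818² + 0.090909² + 0.181818² + 0.272727² + 0.090909² + 0.090909² + 0.090909² = 0.033058 + 0.008264 + 0.033058 + 0.074380 + 0.008264 + 0.008264 + 0.008264 = 0.173554.
So 1/D = 5.7619, i.e. 5.76 to 2 decimal places.

5.76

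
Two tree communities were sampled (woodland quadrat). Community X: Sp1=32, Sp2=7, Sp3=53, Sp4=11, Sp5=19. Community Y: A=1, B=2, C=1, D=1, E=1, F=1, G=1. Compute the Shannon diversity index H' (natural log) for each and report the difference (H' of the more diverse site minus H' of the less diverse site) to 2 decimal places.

Community X: N=122, proportions 0.2623, 0.0574, 0.4344, 0.0902, 0.1557, giving H' = 1.3838 (working shown to 4 dp, full precision carried).
Community Y: N=8, proportions 0.125, 0.25, 0.125, 0.125, 0.125, 0.125, 0.125, giving H' = 1.9062.
Difference = |1.3838 − 1.9062| = 0.5224, i.e. 0.52 to 2 decimal places.

0.52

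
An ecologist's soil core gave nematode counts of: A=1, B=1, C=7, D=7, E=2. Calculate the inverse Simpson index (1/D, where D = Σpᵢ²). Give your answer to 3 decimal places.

Total N = 1+1+7+7+2 = 18, so the proportions are 0.055556, 0.055556, 0.388889, 0.388889, 0.111111 (working shown to 6 dp, full precision carried).
D = 0.055556² + 0.055556² + 0.388889² + 0.388889² + 0.111111² = 0.003086 + 0.003086 + 0.151235 + 0.151235 + 0.012346 = 0.320988.
So 1/D = 3.11538, i.e. 3.115 to 3 decimal places.

3.115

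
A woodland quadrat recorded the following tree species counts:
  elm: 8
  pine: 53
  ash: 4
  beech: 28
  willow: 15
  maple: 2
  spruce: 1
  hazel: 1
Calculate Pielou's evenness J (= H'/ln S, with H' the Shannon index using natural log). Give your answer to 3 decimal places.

Total N = 8+53+4+28+15+2+1+1 = 112, so the proportions are 0.07143, 0.47321, 0.03571, 0.25, 0.13393, 0.01786, 0.00893, 0.00893 (working shown to 5 dp, full precision carried).
H' = −Σ pᵢ ln pᵢ = −((-0.18850) + (-0.35406) + (-0.11901) + (-0.34657) + (-0.26926) + (-0.07188) + (-0.04213) + (-0.04213)) = 1.43354.
With S = 8 species, ln S = 2.07944, so J = 1.43354/2.07944 = 0.68939, i.e. 0.689 to 3 decimal places.

0.689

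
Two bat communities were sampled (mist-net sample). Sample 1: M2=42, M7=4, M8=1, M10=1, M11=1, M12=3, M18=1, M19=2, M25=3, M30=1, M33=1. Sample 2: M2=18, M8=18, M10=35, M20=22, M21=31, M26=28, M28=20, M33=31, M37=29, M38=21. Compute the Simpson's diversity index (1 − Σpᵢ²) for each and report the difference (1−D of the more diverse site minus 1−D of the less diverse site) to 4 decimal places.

Sample 1: N=60, proportions 0.7, 0.066667, 0.016667, 0.016667, 0.016667, 0.05, 0.016667, 0.033333, 0.05, 0.016667, 0.016667, giving 1−D = 0.497778 (working shown to 6 dp, full precision carried).
Sample 2: N=253, proportions 0.071146, 0.071146, 0.13834, 0.086957, 0.12253, 0.110672, 0.079051, 0.12253, 0.114625, 0.083004, giving 1−D = 0.894624.
Difference = |0.497778 − 0.894624| = 0.396846, i.e. 0.3968 to 4 decimal places.

0.3968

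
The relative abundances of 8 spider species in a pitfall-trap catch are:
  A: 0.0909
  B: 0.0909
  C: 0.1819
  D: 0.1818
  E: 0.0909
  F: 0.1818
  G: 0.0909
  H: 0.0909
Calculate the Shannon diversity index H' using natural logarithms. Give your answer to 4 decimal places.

2.0198

Each pᵢ ln pᵢ term (working shown to 6 dp, full precision carried): 0.0909×(-2.397995)=-0.217978, 0.0909×(-2.397995)=-0.217978, 0.1819×(-1.704298)=-0.310012, 0.1818×(-1.704848)=-0.309941, 0.0909×(-2.397995)=-0.217978, 0.1818×(-1.704848)=-0.309941, 0.0909×(-2.397995)=-0.217978, 0.0909×(-2.397995)=-0.217978.
Sum = -2.019783, so H' = 2.0198.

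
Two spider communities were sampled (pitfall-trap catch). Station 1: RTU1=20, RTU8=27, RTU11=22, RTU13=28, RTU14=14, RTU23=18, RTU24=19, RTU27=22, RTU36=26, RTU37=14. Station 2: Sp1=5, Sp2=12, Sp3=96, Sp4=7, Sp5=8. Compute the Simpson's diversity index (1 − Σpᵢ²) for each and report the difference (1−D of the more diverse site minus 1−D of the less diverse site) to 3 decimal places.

Station 1: N=210, proportions 0.09524, 0.12857, 0.10476, 0.13333, 0.06667, 0.08571, 0.09048, 0.10476, 0.12381, 0.06667, giving 1−D = 0.89492 (working shown to 5 dp, full precision carried).
Station 2: N=128, proportions 0.03906, 0.09375, 0.75, 0.05469, 0.0625, giving 1−D = 0.42029.
Difference = |0.89492 − 0.42029| = 0.47463, i.e. 0.475 to 3 decimal places.

0.475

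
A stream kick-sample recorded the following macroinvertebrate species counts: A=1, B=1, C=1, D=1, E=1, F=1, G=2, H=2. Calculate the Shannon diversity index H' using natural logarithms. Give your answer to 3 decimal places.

Total N = 1+1+1+1+1+1+2+2 = 10, so the proportions are 0.1, 0.1, 0.1, 0.1, 0.1, 0.1, 0.2, 0.2 (working shown to 5 dp, full precision carried).
Each pᵢ ln pᵢ term: 0.1×(-2.30259)=-0.23026, 0.1×(-2.30259)=-0.23026, 0.1×(-2.30259)=-0.23026, 0.1×(-2.30259)=-0.23026, 0.1×(-2.30259)=-0.23026, 0.1×(-2.30259)=-0.23026, 0.2×(-1.60944)=-0.32189, 0.2×(-1.60944)=-0.32189.
Sum = -2.02533, so H' = 2.025.

2.025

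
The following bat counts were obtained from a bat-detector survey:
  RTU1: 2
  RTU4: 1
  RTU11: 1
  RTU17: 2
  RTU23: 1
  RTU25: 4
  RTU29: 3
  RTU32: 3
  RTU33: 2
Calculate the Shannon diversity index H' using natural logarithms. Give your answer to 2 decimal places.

2.09

Total N = 2+1+1+2+1+4+3+3+2 = 19, so the proportions are 0.1053, 0.0526, 0.0526, 0.1053, 0.0526, 0.2105, 0.1579, 0.1579, 0.1053 (working shown to 4 dp, full precision carried).
Each pᵢ ln pᵢ term: 0.1053×(-2.2513)=-0.2370, 0.0526×(-2.9444)=-0.1550, 0.0526×(-2.9444)=-0.1550, 0.1053×(-2.2513)=-0.2370, 0.0526×(-2.9444)=-0.1550, 0.2105×(-1.5581)=-0.3280, 0.1579×(-1.8458)=-0.2914, 0.1579×(-1.8458)=-0.2914, 0.1053×(-2.2513)=-0.2370.
Sum = -2.0868, so H' = 2.09.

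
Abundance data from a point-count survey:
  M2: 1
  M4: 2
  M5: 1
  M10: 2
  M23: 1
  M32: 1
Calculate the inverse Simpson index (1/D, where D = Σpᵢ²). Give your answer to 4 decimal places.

Total N = 1+2+1+2+1+1 = 8, so the proportions are 0.125, 0.25, 0.125, 0.25, 0.125, 0.125 (working shown to 8 dp, full precision carried).
D = 0.125² + 0.25² + 0.125² + 0.25² + 0.125² + 0.125² = 0.01562500 + 0.06250000 + 0.01562500 + 0.06250000 + 0.01562500 + 0.01562500 = 0.18750000.
So 1/D = 5.333333, i.e. 5.3333 to 4 decimal places.

5.3333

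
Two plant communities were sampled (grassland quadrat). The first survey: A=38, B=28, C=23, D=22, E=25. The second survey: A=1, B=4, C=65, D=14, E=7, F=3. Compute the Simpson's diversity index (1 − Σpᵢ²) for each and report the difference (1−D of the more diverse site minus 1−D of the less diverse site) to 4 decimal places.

The first survey: N=136, proportions 0.279411765, 0.205882353, 0.169117647, 0.161764706, 0.183823529, giving 1−D = 0.790981834 (working shown to 9 dp, full precision carried).
The second survey: N=94, proportions 0.010638298, 0.042553191, 0.691489362, 0.14893617, 0.074468085, 0.031914894, giving 1−D = 0.491172476.
Difference = |0.790981834 − 0.491172476| = 0.299809358, i.e. 0.2998 to 4 decimal places.

0.2998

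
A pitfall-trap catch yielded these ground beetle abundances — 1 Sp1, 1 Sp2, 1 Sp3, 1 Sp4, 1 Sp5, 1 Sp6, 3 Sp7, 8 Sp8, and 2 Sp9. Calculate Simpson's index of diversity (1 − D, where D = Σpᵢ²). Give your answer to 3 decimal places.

0.770

Total N = 1+1+1+1+1+1+3+8+2 = 19, so the proportions are 0.05263, 0.05263, 0.05263, 0.05263, 0.05263, 0.05263, 0.15789, 0.42105, 0.10526 (working shown to 5 dp, full precision carried).
D = 0.05263² + 0.05263² + 0.05263² + 0.05263² + 0.05263² + 0.05263² + 0.15789² + 0.42105² + 0.10526² = 0.00277 + 0.00277 + 0.00277 + 0.00277 + 0.00277 + 0.00277 + 0.02493 + 0.17729 + 0.01108 = 0.22992.
So 1 − D = 0.77008, i.e. 0.770 to 3 decimal places.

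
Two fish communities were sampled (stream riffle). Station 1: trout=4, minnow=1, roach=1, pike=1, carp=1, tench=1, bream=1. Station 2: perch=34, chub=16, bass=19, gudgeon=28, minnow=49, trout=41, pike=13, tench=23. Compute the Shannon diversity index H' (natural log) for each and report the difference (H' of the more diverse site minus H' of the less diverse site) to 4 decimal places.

0.2424

Station 1: N=10, proportions 0.4, 0.1, 0.1, 0.1, 0.1, 0.1, 0.1, giving H' = 1.7480673 (working shown to 7 dp, full precision carried).
Station 2: N=223, proportions 0.1524664, 0.0717489, 0.0852018, 0.1255605, 0.2197309, 0.1838565, 0.058296, 0.103139, giving H' = 1.9904897.
Difference = |1.7480673 − 1.9904897| = 0.2424224, i.e. 0.2424 to 4 decimal places.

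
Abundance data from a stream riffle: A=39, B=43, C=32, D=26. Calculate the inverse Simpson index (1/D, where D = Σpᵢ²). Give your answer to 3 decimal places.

3.866

Total N = 39+43+32+26 = 140, so the proportions are 0.2785714, 0.3071429, 0.2285714, 0.1857143 (working shown to 7 dp, full precision carried).
D = 0.2785714² + 0.3071429² + 0.2285714² + 0.1857143² = 0.0776020 + 0.0943367 + 0.0522449 + 0.0344898 = 0.2586735.
So 1/D = 3.86588, i.e. 3.866 to 3 decimal places.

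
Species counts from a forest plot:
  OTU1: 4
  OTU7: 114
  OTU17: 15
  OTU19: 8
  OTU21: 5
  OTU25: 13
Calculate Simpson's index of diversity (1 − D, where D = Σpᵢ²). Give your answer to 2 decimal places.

Total N = 4+114+15+8+5+13 = 159, so the proportions are 0.0252, 0.717, 0.0943, 0.0503, 0.0314, 0.0818 (working shown to 4 dp, full precision carried).
D = 0.0252² + 0.717² + 0.0943² + 0.0503² + 0.0314² + 0.0818² = 0.0006 + 0.5141 + 0.0089 + 0.0025 + 0.0010 + 0.0067 = 0.5338.
So 1 − D = 0.4662, i.e. 0.47 to 2 decimal places.

0.47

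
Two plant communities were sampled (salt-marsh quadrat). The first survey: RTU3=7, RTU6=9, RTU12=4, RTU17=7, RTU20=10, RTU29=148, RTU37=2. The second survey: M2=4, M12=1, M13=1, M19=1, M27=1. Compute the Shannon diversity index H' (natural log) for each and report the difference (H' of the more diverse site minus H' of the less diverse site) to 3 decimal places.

0.522

The first survey: N=187, proportions 0.03743, 0.04813, 0.02139, 0.03743, 0.05348, 0.79144, 0.0107, giving H' = 0.86446 (working shown to 5 dp, full precision carried).
The second survey: N=8, proportions 0.5, 0.125, 0.125, 0.125, 0.125, giving H' = 1.38629.
Difference = |0.86446 − 1.38629| = 0.52183, i.e. 0.522 to 3 decimal places.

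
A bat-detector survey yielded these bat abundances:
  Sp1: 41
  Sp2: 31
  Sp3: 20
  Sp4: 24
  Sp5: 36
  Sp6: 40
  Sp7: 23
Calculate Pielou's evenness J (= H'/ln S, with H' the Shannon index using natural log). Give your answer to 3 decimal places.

Total N = 41+31+20+24+36+40+23 = 215, so the proportions are 0.1907, 0.14419, 0.09302, 0.11163, 0.16744, 0.18605, 0.10698 (working shown to 5 dp, full precision carried).
H' = −Σ pᵢ ln pᵢ = −((-0.31600) + (-0.27924) + (-0.22092) + (-0.24475) + (-0.29924) + (-0.31289) + (-0.23911)) = 1.91214.
With S = 7 species, ln S = 1.94591, so J = 1.91214/1.94591 = 0.98265, i.e. 0.983 to 3 decimal places.

0.983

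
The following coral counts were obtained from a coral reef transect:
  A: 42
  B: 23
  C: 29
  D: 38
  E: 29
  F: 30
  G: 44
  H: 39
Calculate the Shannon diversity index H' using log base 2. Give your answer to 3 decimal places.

Total N = 42+23+29+38+29+30+44+39 = 274, so the proportions are 0.15328, 0.08394, 0.10584, 0.13869, 0.10584, 0.10949, 0.16058, 0.14234 (working shown to 5 dp, full precision carried).
Each pᵢ log₂ pᵢ term: 0.15328×(-2.70571)=-0.41474, 0.08394×(-3.57447)=-0.30005, 0.10584×(-3.24005)=-0.34293, 0.13869×(-2.85010)=-0.39527, 0.10584×(-3.24005)=-0.34293, 0.10949×(-3.19114)=-0.34940, 0.16058×(-2.63860)=-0.42372, 0.14234×(-2.81263)=-0.40034.
Sum = -2.96936, so H' = 2.969.

2.969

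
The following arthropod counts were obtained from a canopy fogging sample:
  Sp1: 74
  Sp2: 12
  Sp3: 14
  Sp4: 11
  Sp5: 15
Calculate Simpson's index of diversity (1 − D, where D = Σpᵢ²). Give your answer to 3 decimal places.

Total N = 74+12+14+11+15 = 126, so the proportions are 0.5873, 0.09524, 0.11111, 0.0873, 0.11905 (working shown to 5 dp, full precision carried).
D = 0.5873² + 0.09524² + 0.11111² + 0.0873² + 0.11905² = 0.34492 + 0.00907 + 0.01235 + 0.00762 + 0.01417 = 0.38813.
So 1 − D = 0.61187, i.e. 0.612 to 3 decimal places.

0.612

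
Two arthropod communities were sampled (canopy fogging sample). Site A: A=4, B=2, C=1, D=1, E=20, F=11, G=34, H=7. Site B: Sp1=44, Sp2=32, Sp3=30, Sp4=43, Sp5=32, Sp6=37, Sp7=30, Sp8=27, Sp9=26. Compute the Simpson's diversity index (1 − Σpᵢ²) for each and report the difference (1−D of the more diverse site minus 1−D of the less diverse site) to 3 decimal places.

0.158

Site A: N=80, proportions 0.05, 0.025, 0.0125, 0.0125, 0.25, 0.1375, 0.425, 0.0875, giving 1−D = 0.72687 (working shown to 5 dp, full precision carried).
Site B: N=301, proportions 0.14618, 0.10631, 0.09967, 0.14286, 0.10631, 0.12292, 0.09967, 0.0897, 0.08638, giving 1−D = 0.88513.
Difference = |0.72687 − 0.88513| = 0.15826, i.e. 0.158 to 3 decimal places.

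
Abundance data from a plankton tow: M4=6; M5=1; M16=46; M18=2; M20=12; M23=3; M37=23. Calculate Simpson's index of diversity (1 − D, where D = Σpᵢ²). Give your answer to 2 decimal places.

Total N = 6+1+46+2+12+3+23 = 93, so the proportions are 0.0645, 0.0108, 0.4946, 0.0215, 0.129, 0.0323, 0.2473 (working shown to 4 dp, full precision carried).
D = 0.0645² + 0.0108² + 0.4946² + 0.0215² + 0.129² + 0.0323² + 0.2473² = 0.0042 + 0.0001 + 0.2447 + 0.0005 + 0.0166 + 0.0010 + 0.0612 = 0.3282.
So 1 − D = 0.6718, i.e. 0.67 to 2 decimal places.

0.67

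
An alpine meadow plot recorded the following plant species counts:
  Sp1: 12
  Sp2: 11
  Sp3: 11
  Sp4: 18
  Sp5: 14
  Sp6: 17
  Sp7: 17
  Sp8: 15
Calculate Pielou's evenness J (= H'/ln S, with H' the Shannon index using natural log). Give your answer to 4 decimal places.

0.9918

Total N = 12+11+11+18+14+17+17+15 = 115, so the proportions are 0.104348, 0.095652, 0.095652, 0.156522, 0.121739, 0.147826, 0.147826, 0.130435 (working shown to 6 dp, full precision carried).
H' = −Σ pᵢ ln pᵢ = −((-0.235829) + (-0.224499) + (-0.224499) + (-0.290279) + (-0.256367) + (-0.282602) + (-0.282602) + (-0.265680)) = 2.062358.
With S = 8 species, ln S = 2.079442, so J = 2.062358/2.079442 = 0.991784, i.e. 0.9918 to 4 decimal places.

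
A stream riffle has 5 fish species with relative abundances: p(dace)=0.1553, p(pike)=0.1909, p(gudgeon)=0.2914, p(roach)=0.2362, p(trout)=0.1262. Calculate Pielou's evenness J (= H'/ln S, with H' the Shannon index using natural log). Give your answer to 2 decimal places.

0.97

H' = −Σ pᵢ ln pᵢ = −((-0.2892) + (-0.3161) + (-0.3593) + (-0.3409) + (-0.2612)) = 1.5667 (working shown to 4 dp, full precision carried).
With S = 5 species, ln S = 1.6094, so J = 1.5667/1.6094 = 0.9735, i.e. 0.97 to 2 decimal places.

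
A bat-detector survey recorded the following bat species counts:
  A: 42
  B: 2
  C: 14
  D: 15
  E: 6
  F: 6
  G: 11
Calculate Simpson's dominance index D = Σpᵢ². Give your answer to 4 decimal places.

0.2585

Total N = 42+2+14+15+6+6+11 = 96, so the proportions are 0.4375, 0.020833, 0.145833, 0.15625, 0.0625, 0.0625, 0.114583 (working shown to 6 dp, full precision carried).
D = 0.4375² + 0.020833² + 0.145833² + 0.15625² + 0.0625² + 0.0625² + 0.114583² = 0.191406 + 0.000434 + 0.021267 + 0.024414 + 0.003906 + 0.003906 + 0.013129 = 0.258464.
To 4 decimal places, D = 0.2585.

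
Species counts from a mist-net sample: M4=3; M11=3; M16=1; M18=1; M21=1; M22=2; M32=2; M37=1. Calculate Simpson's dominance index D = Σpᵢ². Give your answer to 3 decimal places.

0.153

Total N = 3+3+1+1+1+2+2+1 = 14, so the proportions are 0.21429, 0.21429, 0.07143, 0.07143, 0.07143, 0.14286, 0.14286, 0.07143 (working shown to 5 dp, full precision carried).
D = 0.21429² + 0.21429² + 0.07143² + 0.07143² + 0.07143² + 0.14286² + 0.14286² + 0.07143² = 0.04592 + 0.04592 + 0.00510 + 0.00510 + 0.00510 + 0.02041 + 0.02041 + 0.00510 = 0.15306.
To 3 decimal places, D = 0.153.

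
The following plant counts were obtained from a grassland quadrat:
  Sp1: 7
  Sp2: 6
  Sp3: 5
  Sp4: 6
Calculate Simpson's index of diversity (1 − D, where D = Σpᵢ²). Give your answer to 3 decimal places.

Total N = 7+6+5+6 = 24, so the proportions are 0.29167, 0.25, 0.20833, 0.25 (working shown to 5 dp, full precision carried).
D = 0.29167² + 0.25² + 0.20833² + 0.25² = 0.08507 + 0.06250 + 0.04340 + 0.06250 = 0.25347.
So 1 − D = 0.74653, i.e. 0.747 to 3 decimal places.

0.747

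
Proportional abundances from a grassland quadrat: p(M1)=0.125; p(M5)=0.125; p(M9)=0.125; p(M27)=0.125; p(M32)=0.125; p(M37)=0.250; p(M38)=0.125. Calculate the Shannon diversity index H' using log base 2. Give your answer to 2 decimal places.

Each pᵢ log₂ pᵢ term (working shown to 4 dp, full precision carried): 0.125×(-3.0000)=-0.3750, 0.125×(-3.0000)=-0.3750, 0.125×(-3.0000)=-0.3750, 0.125×(-3.0000)=-0.3750, 0.125×(-3.0000)=-0.3750, 0.25×(-2.0000)=-0.5000, 0.125×(-3.0000)=-0.3750.
Sum = -2.7500, so H' = 2.75.

2.75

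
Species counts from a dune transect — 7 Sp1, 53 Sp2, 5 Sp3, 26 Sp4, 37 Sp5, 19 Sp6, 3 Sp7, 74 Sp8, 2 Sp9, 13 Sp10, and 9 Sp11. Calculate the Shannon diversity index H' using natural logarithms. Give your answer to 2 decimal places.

1.95

Total N = 7+53+5+26+37+19+3+74+2+13+9 = 248, so the proportions are 0.0282, 0.2137, 0.0202, 0.1048, 0.1492, 0.0766, 0.0121, 0.2984, 0.0081, 0.0524, 0.0363 (working shown to 4 dp, full precision carried).
Each pᵢ ln pᵢ term: 0.0282×(-3.5675)=-0.1007, 0.2137×(-1.5431)=-0.3298, 0.0202×(-3.9040)=-0.0787, 0.1048×(-2.2553)=-0.2364, 0.1492×(-1.9025)=-0.2838, 0.0766×(-2.5690)=-0.1968, 0.0121×(-4.4148)=-0.0534, 0.2984×(-1.2094)=-0.3609, 0.0081×(-4.8203)=-0.0389, 0.0524×(-2.9485)=-0.1546, 0.0363×(-3.3162)=-0.1203.
Sum = -1.9543, so H' = 1.95.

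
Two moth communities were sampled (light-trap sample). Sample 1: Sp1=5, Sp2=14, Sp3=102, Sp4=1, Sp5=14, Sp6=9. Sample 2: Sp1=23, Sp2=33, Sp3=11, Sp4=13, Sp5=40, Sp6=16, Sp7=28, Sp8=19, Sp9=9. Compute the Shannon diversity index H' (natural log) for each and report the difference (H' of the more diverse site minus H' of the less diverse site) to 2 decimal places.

1.07

Sample 1: N=145, proportions 0.0345, 0.0966, 0.7034, 0.0069, 0.0966, 0.0621, giving H' = 1.0218 (working shown to 4 dp, full precision carried).
Sample 2: N=192, proportions 0.1198, 0.1719, 0.0573, 0.0677, 0.2083, 0.0833, 0.1458, 0.099, 0.0469, giving H' = 2.0900.
Difference = |1.0218 − 2.0900| = 1.0682, i.e. 1.07 to 2 decimal places.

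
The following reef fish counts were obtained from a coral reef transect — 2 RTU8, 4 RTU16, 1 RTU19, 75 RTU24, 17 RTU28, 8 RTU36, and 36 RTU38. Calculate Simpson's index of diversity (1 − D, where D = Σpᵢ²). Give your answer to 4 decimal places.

Total N = 2+4+1+75+17+8+36 = 143, so the proportions are 0.013986, 0.027972, 0.006993, 0.524476, 0.118881, 0.055944, 0.251748 (working shown to 6 dp, full precision carried).
D = 0.013986² + 0.027972² + 0.006993² + 0.524476² + 0.118881² + 0.055944² + 0.251748² = 0.000196 + 0.000782 + 0.000049 + 0.275075 + 0.014133 + 0.003130 + 0.063377 = 0.356741.
So 1 − D = 0.643259, i.e. 0.6433 to 4 decimal places.

0.6433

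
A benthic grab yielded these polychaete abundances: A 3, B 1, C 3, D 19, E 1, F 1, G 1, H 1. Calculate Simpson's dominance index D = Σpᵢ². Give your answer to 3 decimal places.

0.427

Total N = 3+1+3+19+1+1+1+1 = 30, so the proportions are 0.1, 0.03333, 0.1, 0.63333, 0.03333, 0.03333, 0.03333, 0.03333 (working shown to 5 dp, full precision carried).
D = 0.1² + 0.03333² + 0.1² + 0.63333² + 0.03333² + 0.03333² + 0.03333² + 0.03333² = 0.01000 + 0.00111 + 0.01000 + 0.40111 + 0.00111 + 0.00111 + 0.00111 + 0.00111 = 0.42667.
To 3 decimal places, D = 0.427.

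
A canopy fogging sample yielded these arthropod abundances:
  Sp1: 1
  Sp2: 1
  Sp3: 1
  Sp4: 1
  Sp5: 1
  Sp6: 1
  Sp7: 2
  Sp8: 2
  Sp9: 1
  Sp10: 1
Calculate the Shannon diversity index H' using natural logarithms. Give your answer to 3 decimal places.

2.254

Total N = 1+1+1+1+1+1+2+2+1+1 = 12, so the proportions are 0.08333, 0.08333, 0.08333, 0.08333, 0.08333, 0.08333, 0.16667, 0.16667, 0.08333, 0.08333 (working shown to 5 dp, full precision carried).
Each pᵢ ln pᵢ term: 0.08333×(-2.48491)=-0.20708, 0.08333×(-2.48491)=-0.20708, 0.08333×(-2.48491)=-0.20708, 0.08333×(-2.48491)=-0.20708, 0.08333×(-2.48491)=-0.20708, 0.08333×(-2.48491)=-0.20708, 0.16667×(-1.79176)=-0.29863, 0.16667×(-1.79176)=-0.29863, 0.08333×(-2.48491)=-0.20708, 0.08333×(-2.48491)=-0.20708.
Sum = -2.25386, so H' = 2.254.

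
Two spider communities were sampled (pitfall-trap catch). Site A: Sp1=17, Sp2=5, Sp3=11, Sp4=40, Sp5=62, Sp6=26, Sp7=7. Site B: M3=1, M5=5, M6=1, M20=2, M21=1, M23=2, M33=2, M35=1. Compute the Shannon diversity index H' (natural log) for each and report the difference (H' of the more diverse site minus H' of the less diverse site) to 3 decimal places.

0.249

Site A: N=168, proportions 0.10119, 0.02976, 0.06548, 0.2381, 0.36905, 0.15476, 0.04167, giving H' = 1.64564 (working shown to 5 dp, full precision carried).
Site B: N=15, proportions 0.06667, 0.33333, 0.06667, 0.13333, 0.06667, 0.13333, 0.13333, 0.06667, giving H' = 1.89431.
Difference = |1.64564 − 1.89431| = 0.24867, i.e. 0.249 to 3 decimal places.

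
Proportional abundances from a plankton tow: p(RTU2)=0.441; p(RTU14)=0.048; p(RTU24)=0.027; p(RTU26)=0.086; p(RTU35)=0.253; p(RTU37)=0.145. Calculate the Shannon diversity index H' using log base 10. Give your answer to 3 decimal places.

Each pᵢ log₁₀ pᵢ term (working shown to 5 dp, full precision carried): 0.441×(-0.35556)=-0.15680, 0.048×(-1.31876)=-0.06330, 0.027×(-1.56864)=-0.04235, 0.086×(-1.06550)=-0.09163, 0.253×(-0.59688)=-0.15101, 0.145×(-0.83863)=-0.12160.
Sum = -0.62670, so H' = 0.627.

0.627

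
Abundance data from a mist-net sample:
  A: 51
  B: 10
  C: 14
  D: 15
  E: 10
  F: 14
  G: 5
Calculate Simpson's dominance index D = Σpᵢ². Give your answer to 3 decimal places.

Total N = 51+10+14+15+10+14+5 = 119, so the proportions are 0.42857, 0.08403, 0.11765, 0.12605, 0.08403, 0.11765, 0.04202 (working shown to 5 dp, full precision carried).
D = 0.42857² + 0.08403² + 0.11765² + 0.12605² + 0.08403² + 0.11765² + 0.04202² = 0.18367 + 0.00706 + 0.01384 + 0.01589 + 0.00706 + 0.01384 + 0.00177 = 0.24313.
To 3 decimal places, D = 0.243.

0.243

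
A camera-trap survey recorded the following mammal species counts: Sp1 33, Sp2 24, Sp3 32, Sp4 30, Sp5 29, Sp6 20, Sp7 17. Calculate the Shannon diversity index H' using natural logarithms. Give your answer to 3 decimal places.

Total N = 33+24+32+30+29+20+17 = 185, so the proportions are 0.17838, 0.12973, 0.17297, 0.16216, 0.15676, 0.10811, 0.09189 (working shown to 5 dp, full precision carried).
Each pᵢ ln pᵢ term: 0.17838×(-1.72385)=-0.30750, 0.12973×(-2.04230)=-0.26495, 0.17297×(-1.75462)=-0.30350, 0.16216×(-1.81916)=-0.29500, 0.15676×(-1.85306)=-0.29048, 0.10811×(-2.22462)=-0.24050, 0.09189×(-2.38714)=-0.21936.
Sum = -1.92128, so H' = 1.921.

1.921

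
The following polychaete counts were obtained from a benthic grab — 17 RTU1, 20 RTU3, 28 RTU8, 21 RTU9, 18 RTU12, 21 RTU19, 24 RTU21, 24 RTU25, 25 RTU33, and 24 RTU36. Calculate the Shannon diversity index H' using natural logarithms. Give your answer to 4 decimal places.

2.2920

Total N = 17+20+28+21+18+21+24+24+25+24 = 222, so the proportions are 0.076577, 0.09009, 0.126126, 0.094595, 0.081081, 0.094595, 0.108108, 0.108108, 0.112613, 0.108108 (working shown to 6 dp, full precision carried).
Each pᵢ ln pᵢ term: 0.076577×(-2.569464)=-0.196761, 0.09009×(-2.406945)=-0.216842, 0.126126×(-2.070473)=-0.261141, 0.094595×(-2.358155)=-0.223069, 0.081081×(-2.512306)=-0.203700, 0.094595×(-2.358155)=-0.223069, 0.108108×(-2.224624)=-0.240500, 0.108108×(-2.224624)=-0.240500, 0.112613×(-2.183802)=-0.245924, 0.108108×(-2.224624)=-0.240500.
Sum = -2.292004, so H' = 2.2920.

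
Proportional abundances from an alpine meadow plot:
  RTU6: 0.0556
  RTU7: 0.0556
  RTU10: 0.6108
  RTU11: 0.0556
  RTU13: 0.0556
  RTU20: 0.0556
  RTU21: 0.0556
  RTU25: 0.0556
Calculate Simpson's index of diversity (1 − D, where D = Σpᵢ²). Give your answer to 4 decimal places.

0.6053

D = 0.0556² + 0.0556² + 0.6108² + 0.0556² + 0.0556² + 0.0556² + 0.0556² + 0.0556² = 0.003091 + 0.003091 + 0.373077 + 0.003091 + 0.003091 + 0.003091 + 0.003091 + 0.003091 = 0.394716 (working shown to 6 dp, full precision carried).
So 1 − D = 0.605284, i.e. 0.6053 to 4 decimal places.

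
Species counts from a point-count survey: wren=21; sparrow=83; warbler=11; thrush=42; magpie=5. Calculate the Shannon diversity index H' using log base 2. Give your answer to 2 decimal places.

1.80

Total N = 21+83+11+42+5 = 162, so the proportions are 0.1296, 0.5123, 0.0679, 0.2593, 0.0309 (working shown to 4 dp, full precision carried).
Each pᵢ log₂ pᵢ term: 0.1296×(-2.9475)=-0.3821, 0.5123×(-0.9648)=-0.4943, 0.0679×(-3.8804)=-0.2635, 0.2593×(-1.9475)=-0.5049, 0.0309×(-5.0179)=-0.1549.
Sum = -1.7997, so H' = 1.80.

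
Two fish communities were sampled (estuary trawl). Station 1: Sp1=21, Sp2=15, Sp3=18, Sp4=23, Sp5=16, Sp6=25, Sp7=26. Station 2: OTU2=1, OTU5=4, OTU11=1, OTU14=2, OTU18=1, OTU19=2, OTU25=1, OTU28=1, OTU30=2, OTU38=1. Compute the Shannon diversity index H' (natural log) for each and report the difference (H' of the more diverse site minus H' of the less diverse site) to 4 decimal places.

0.2396

Station 1: N=144, proportions 0.145833, 0.104167, 0.125, 0.159722, 0.111111, 0.173611, 0.180556, giving H' = 1.926462 (working shown to 6 dp, full precision carried).
Station 2: N=16, proportions 0.0625, 0.25, 0.0625, 0.125, 0.0625, 0.125, 0.0625, 0.0625, 0.125, 0.0625, giving H' = 2.166085.
Difference = |1.926462 − 2.166085| = 0.239623, i.e. 0.2396 to 4 decimal places.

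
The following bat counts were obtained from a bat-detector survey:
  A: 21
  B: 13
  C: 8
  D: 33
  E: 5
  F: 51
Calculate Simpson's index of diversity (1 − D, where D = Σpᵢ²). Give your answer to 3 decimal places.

Total N = 21+13+8+33+5+51 = 131, so the proportions are 0.16031, 0.09924, 0.06107, 0.25191, 0.03817, 0.38931 (working shown to 5 dp, full precision carried).
D = 0.16031² + 0.09924² + 0.06107² + 0.25191² + 0.03817² + 0.38931² = 0.02570 + 0.00985 + 0.00373 + 0.06346 + 0.00146 + 0.15156 = 0.25575.
So 1 − D = 0.74425, i.e. 0.744 to 3 decimal places.

0.744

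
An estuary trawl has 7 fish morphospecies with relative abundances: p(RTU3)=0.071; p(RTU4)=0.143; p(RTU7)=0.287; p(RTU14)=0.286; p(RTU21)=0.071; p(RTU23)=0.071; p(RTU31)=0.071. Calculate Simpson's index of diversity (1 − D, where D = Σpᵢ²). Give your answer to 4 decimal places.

D = 0.071² + 0.143² + 0.287² + 0.286² + 0.071² + 0.071² + 0.071² = 0.005041 + 0.020449 + 0.082369 + 0.081796 + 0.005041 + 0.005041 + 0.005041 = 0.204778 (working shown to 6 dp, full precision carried).
So 1 − D = 0.795222, i.e. 0.7952 to 4 decimal places.

0.7952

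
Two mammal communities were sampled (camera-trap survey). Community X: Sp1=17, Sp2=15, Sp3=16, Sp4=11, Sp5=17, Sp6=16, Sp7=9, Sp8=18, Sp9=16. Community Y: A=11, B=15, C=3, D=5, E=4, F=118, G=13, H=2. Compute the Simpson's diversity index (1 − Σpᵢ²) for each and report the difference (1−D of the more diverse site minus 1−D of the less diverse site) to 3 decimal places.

0.381

Community X: N=135, proportions 0.12593, 0.11111, 0.11852, 0.08148, 0.12593, 0.11852, 0.06667, 0.13333, 0.11852, giving 1−D = 0.88494 (working shown to 5 dp, full precision carried).
Community Y: N=171, proportions 0.06433, 0.08772, 0.01754, 0.02924, 0.02339, 0.69006, 0.07602, 0.0117, giving 1−D = 0.50436.
Difference = |0.88494 − 0.50436| = 0.38058, i.e. 0.381 to 3 decimal places.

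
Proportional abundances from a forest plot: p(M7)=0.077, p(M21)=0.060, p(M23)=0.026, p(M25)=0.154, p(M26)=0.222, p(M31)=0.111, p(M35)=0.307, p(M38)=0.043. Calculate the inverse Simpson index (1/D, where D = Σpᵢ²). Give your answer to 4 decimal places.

5.2186

D = 0.077² + 0.06² + 0.026² + 0.154² + 0.222² + 0.111² + 0.307² + 0.043² = 0.00592900 + 0.00360000 + 0.00067600 + 0.02371600 + 0.04928400 + 0.01232100 + 0.09424900 + 0.00184900 = 0.19162400 (working shown to 8 dp, full precision carried).
So 1/D = 5.218553, i.e. 5.2186 to 4 decimal places.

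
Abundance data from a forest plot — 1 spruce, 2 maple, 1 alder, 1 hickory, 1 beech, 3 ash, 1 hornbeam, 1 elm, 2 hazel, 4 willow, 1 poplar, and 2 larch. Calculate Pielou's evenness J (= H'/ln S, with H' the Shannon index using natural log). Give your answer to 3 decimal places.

Total N = 1+2+1+1+1+3+1+1+2+4+1+2 = 20, so the proportions are 0.05, 0.1, 0.05, 0.05, 0.05, 0.15, 0.05, 0.05, 0.1, 0.2, 0.05, 0.1 (working shown to 5 dp, full precision carried).
H' = −Σ pᵢ ln pᵢ = −((-0.14979) + (-0.23026) + (-0.14979) + (-0.14979) + (-0.14979) + (-0.28457) + (-0.14979) + (-0.14979) + (-0.23026) + (-0.32189) + (-0.14979) + (-0.23026)) = 2.34574.
With S = 12 species, ln S = 2.48491, so J = 2.34574/2.48491 = 0.94399, i.e. 0.944 to 3 decimal places.

0.944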